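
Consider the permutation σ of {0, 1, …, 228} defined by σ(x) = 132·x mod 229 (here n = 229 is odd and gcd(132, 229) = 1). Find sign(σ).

Trace 83: π^k(83) = [83, 193, 57, 196, 224, 27, 129] for k=0..6.
5 cycles of lengths [57, 57, 57, 57, 1].
sign(π) = (−1)^{n − #cycles} = (−1)^{229−5} = (−1)^224 = +1.
Via Zolotarev, sign(π_{132}) = (132|229) = +1.

+1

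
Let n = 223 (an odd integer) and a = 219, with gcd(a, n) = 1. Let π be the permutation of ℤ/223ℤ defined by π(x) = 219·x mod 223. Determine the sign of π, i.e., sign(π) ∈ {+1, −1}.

-1

Start at x=222: 222 → 4 → 207 → 64 → 190 → 132 → 141 → … (one orbit).
4 cycles of lengths [74, 74, 74, 1].
223 − 4 = 219 transpositions; sign(π) = (−1)^219 = -1.
(219|223)_J = -1 (Zolotarev's lemma cross-check).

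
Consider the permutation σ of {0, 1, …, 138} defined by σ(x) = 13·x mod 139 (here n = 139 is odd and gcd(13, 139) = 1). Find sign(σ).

Start at x=37: 37 → 64 → 137 → 113 → 79 → 54 → 7 → … (one orbit).
π_13 has 3 disjoint cycles with lengths [69, 69, 1] on {0,…,138}.
Σ(ℓ_i−1) = 139−3 = 136; sign = (−1)^136 = +1.
Zolotarev: (13|139) = +1, matching the cycle-count sign.

+1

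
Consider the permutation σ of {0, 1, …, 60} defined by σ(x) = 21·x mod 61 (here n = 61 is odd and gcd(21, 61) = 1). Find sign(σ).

Start at x=21: 21 → 14 → 50 → 13 → 29 → 60 → 40 → … (one orbit).
Cycle lengths of π_21 on ℤ/61ℤ: [12, 12, 12, 12, 12, 1]; 6 cycles in total.
n − c = 61 − 6 = 55; sign = (−1)^55 = -1.
Via Zolotarev, sign(π_{21}) = (21|61) = -1.

-1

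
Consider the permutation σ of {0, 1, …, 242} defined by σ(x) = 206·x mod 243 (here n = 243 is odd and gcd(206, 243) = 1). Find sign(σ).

-1

Trace 127: π^k(127) = [127, 161, 118, 8, 190, 17, 100] for k=0..6.
The orbit structure of x ↦ 206x mod 243: 14 orbits of sizes [54, 54, 54, 18, 18, 18, 6, 6, 6, 2, 2, 2, 2, 1].
243 − 14 = 229 transpositions; sign(π) = (−1)^229 = -1.
Zolotarev: (206|243) = -1, matching the cycle-count sign.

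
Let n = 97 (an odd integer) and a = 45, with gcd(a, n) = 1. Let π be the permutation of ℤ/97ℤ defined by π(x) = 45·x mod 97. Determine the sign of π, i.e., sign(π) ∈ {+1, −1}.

Orbit of 70 under x↦45x: [70, 46, 33, 30, 89, 28, 96]… (length divides ord_97(45)).
π_45 has 4 disjoint cycles with lengths [32, 32, 32, 1] on {0,…,96}.
n − c = 97 − 4 = 93; sign = (−1)^93 = -1.
Zolotarev: (45|97) = -1, matching the cycle-count sign.

-1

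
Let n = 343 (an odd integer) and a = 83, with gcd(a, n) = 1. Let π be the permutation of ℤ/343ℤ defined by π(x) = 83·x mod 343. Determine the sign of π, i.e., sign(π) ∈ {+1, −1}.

-1

Start at x=132: 132 → 323 → 55 → 106 → 223 → 330 → 293 → … (one orbit).
Cycle lengths of π_83 on ℤ/343ℤ: [98, 98, 98, 14, 14, 14, 2, 2, 2, 1]; 10 cycles in total.
sign(π) = (−1)^{n − #cycles} = (−1)^{343−10} = (−1)^333 = -1.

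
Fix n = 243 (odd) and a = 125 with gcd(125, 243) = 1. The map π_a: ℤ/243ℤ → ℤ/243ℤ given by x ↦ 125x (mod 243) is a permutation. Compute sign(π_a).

Orbit of 55 under x↦125x: [55, 71, 127, 80, 37, 8, 28]… (length divides ord_243(125)).
The orbit structure of x ↦ 125x mod 243: 14 orbits of sizes [54, 54, 54, 18, 18, 18, 6, 6, 6, 2, 2, 2, 2, 1].
sign(π) = (−1)^{n − #cycles} = (−1)^{243−14} = (−1)^229 = -1.
The Jacobi symbol (125|243) = -1 (Zolotarev) agrees.

-1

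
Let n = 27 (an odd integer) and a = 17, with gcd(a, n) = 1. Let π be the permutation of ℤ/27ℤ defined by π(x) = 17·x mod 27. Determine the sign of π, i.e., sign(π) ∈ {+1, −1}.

Orbit of 26 under x↦17x: [26, 10, 8, 1, 17, 19]… (length divides ord_27(17)).
π_17 has 8 disjoint cycles with lengths [6, 6, 6, 2, 2, 2, 2, 1] on {0,…,26}.
n − c = 27 − 8 = 19; sign = (−1)^19 = -1.
Zolotarev: (17|27) = -1, matching the cycle-count sign.

-1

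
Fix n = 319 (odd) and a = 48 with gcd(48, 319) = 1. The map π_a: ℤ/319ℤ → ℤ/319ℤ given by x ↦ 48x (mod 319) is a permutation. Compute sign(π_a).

-1

Trace 86: π^k(86) = [86, 300, 45, 246, 5, 240, 36] for k=0..6.
Cycle type of π: 140×2 + 28 + 5×2 + 1; total 6 cycles.
6 cycles on 319: each ℓ→(−1)^(ℓ−1), product (−1)^313 = -1.
Zolotarev: (48|319) = -1, matching the cycle-count sign.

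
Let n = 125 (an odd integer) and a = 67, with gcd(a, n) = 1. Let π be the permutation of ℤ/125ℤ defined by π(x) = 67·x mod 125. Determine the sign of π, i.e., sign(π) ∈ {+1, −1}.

Start at x=86: 86 → 12 → 54 → 118 → 31 → 77 → 34 → … (one orbit).
The orbit structure of x ↦ 67x mod 125: 4 orbits of sizes [100, 20, 4, 1].
With 4 cycles on 125 points, sign = (−1)^{125−4} = -1.
Check: (67/125) = -1 by Zolotarev.

-1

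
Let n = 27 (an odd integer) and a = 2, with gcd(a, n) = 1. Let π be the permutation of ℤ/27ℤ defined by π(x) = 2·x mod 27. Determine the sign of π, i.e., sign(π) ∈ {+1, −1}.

Trace 14: π^k(14) = [14, 1, 2, 4, 8, 16, 5] for k=0..6.
The orbit structure of x ↦ 2x mod 27: 4 orbits of sizes [18, 6, 2, 1].
sign(π) = (−1)^{n − #cycles} = (−1)^{27−4} = (−1)^23 = -1.

-1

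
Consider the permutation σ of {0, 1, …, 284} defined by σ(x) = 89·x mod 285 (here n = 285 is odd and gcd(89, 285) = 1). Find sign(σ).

Orbit of 164 under x↦89x: [164, 61, 14, 106, 29, 16, 284]… (length divides ord_285(89)).
23 cycles of lengths [18, 18, 18, 18, 18, 18, 18, 18, 18, 18, 18, 18, 18, 18, 18, 2, 2, 2, 2, 2, 2, 2, 1].
With 23 cycles on 285 points, sign = (−1)^{285−23} = +1.
The Jacobi symbol (89|285) = +1 (Zolotarev) agrees.

+1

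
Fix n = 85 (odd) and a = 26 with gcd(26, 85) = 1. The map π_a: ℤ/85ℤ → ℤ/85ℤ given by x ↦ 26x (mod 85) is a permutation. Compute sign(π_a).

+1

Trace 36: π^k(36) = [36, 1, 26, 81, 66, 16, 76] for k=0..6.
15 cycles of lengths [8, 8, 8, 8, 8, 8, 8, 8, 8, 8, 1, 1, 1, 1, 1].
n − c = 85 − 15 = 70; sign = (−1)^70 = +1.
Via Zolotarev, sign(π_{26}) = (26|85) = +1.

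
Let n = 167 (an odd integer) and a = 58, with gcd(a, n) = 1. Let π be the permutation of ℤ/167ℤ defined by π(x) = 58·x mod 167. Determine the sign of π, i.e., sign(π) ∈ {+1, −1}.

+1

Trace 54: π^k(54) = [54, 126, 127, 18, 42, 98, 6] for k=0..6.
Cycle type of π: 83×2 + 1; total 3 cycles.
167 − 3 = 164 transpositions; sign(π) = (−1)^164 = +1.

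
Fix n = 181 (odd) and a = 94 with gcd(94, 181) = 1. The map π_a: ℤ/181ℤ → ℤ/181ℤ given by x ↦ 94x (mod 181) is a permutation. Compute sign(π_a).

+1

Start at x=5: 5 → 108 → 16 → 56 → 15 → 143 → 48 → … (one orbit).
Cycle type of π: 90×2 + 1; total 3 cycles.
3 cycles on 181: each ℓ→(−1)^(ℓ−1), product (−1)^178 = +1.
(94|181)_J = +1 (Zolotarev's lemma cross-check).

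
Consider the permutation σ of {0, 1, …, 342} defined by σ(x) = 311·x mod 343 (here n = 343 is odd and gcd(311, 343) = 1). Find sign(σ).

-1

Trace 310: π^k(310) = [310, 27, 165, 208, 204, 332, 9] for k=0..6.
The orbit structure of x ↦ 311x mod 343: 4 orbits of sizes [294, 42, 6, 1].
sign(π) = (−1)^{n − #cycles} = (−1)^{343−4} = (−1)^339 = -1.
Zolotarev: (311|343) = -1, matching the cycle-count sign.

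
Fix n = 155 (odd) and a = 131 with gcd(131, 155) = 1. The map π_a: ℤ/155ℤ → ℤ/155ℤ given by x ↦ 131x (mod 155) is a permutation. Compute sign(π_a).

+1

Orbit of 131 under x↦131x: [131, 111, 126, 76, 36, 66, 121]… (length divides ord_155(131)).
The orbit structure of x ↦ 131x mod 155: 15 orbits of sizes [15, 15, 15, 15, 15, 15, 15, 15, 15, 15, 1, 1, 1, 1, 1].
15 cycles on 155: each ℓ→(−1)^(ℓ−1), product (−1)^140 = +1.
The Jacobi symbol (131|155) = +1 (Zolotarev) agrees.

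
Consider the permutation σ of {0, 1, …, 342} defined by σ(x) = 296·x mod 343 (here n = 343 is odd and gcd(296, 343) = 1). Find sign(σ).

+1

Orbit of 193 under x↦296x: [193, 190, 331, 221, 246, 100, 102]… (length divides ord_343(296)).
The orbit structure of x ↦ 296x mod 343: 7 orbits of sizes [147, 147, 21, 21, 3, 3, 1].
Σ(ℓ_i−1) = 343−7 = 336; sign = (−1)^336 = +1.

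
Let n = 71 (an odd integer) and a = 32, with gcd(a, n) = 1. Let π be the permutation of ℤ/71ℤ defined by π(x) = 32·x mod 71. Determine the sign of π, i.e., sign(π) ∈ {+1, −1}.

Orbit of 37 under x↦32x: [37, 48, 45, 20, 1, 32, 30]… (length divides ord_71(32)).
π_32 has 11 disjoint cycles with lengths [7, 7, 7, 7, 7, 7, 7, 7, 7, 7, 1] on {0,…,70}.
71 − 11 = 60 transpositions; sign(π) = (−1)^60 = +1.
Check: (32/71) = +1 by Zolotarev.

+1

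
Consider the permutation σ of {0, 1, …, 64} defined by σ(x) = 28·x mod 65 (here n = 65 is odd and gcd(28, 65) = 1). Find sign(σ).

+1

Trace 58: π^k(58) = [58, 64, 37, 61, 18, 49, 7] for k=0..6.
Cycle type of π: 12×5 + 4 + 1; total 7 cycles.
With 7 cycles on 65 points, sign = (−1)^{65−7} = +1.
Check: (28/65) = +1 by Zolotarev.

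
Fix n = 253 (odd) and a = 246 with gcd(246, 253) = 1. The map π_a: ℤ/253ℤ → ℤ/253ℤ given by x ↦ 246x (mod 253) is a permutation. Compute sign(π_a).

+1

Trace 234: π^k(234) = [234, 133, 81, 192, 174, 47, 177] for k=0..6.
Cycle lengths of π_246 on ℤ/253ℤ: [55, 55, 55, 55, 11, 11, 5, 5, 1]; 9 cycles in total.
With 9 cycles on 253 points, sign = (−1)^{253−9} = +1.
Zolotarev: (246|253) = +1, matching the cycle-count sign.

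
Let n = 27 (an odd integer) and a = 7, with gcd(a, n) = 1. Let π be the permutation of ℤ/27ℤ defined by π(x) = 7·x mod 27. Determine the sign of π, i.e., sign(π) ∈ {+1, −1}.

+1

Trace 13: π^k(13) = [13, 10, 16, 4, 1, 7, 22] for k=0..6.
Decompose π into cycles: lengths [9, 9, 3, 3, 1, 1, 1] (7 cycles, including the fixed point 0).
sign(π) = (−1)^{n − #cycles} = (−1)^{27−7} = (−1)^20 = +1.
The Jacobi symbol (7|27) = +1 (Zolotarev) agrees.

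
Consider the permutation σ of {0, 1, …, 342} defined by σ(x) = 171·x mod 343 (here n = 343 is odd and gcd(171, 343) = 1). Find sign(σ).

Orbit of 201 under x↦171x: [201, 71, 136, 275, 34, 326, 180]… (length divides ord_343(171)).
4 cycles of lengths [294, 42, 6, 1].
sign(π) = (−1)^{n − #cycles} = (−1)^{343−4} = (−1)^339 = -1.

-1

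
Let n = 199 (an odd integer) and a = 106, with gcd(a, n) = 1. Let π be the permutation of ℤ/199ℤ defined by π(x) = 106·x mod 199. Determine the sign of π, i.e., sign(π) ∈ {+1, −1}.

Trace 106: π^k(106) = [106, 92, 1] for k=0..2.
67 cycles of lengths [3, 3, 3, 3, 3, 3, 3, 3, 3, 3, 3, 3, 3, 3, 3, 3, 3, 3, 3, 3, 3, 3, 3, 3, 3, 3, 3, 3, 3, 3, 3, 3, 3, 3, 3, 3, 3, 3, 3, 3, 3, 3, 3, 3, 3, 3, 3, 3, 3, 3, 3, 3, 3, 3, 3, 3, 3, 3, 3, 3, 3, 3, 3, 3, 3, 3, 1].
n − c = 199 − 67 = 132; sign = (−1)^132 = +1.

+1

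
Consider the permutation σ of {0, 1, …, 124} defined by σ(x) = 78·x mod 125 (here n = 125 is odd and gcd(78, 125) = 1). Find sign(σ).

Orbit of 52 under x↦78x: [52, 56, 118, 79, 37, 11, 108]… (length divides ord_125(78)).
Cycle lengths of π_78 on ℤ/125ℤ: [100, 20, 4, 1]; 4 cycles in total.
Σ(ℓ_i−1) = 125−4 = 121; sign = (−1)^121 = -1.
Via Zolotarev, sign(π_{78}) = (78|125) = -1.

-1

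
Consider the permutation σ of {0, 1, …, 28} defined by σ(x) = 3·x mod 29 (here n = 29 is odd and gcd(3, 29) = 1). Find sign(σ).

Trace 17: π^k(17) = [17, 22, 8, 24, 14, 13, 10] for k=0..6.
The orbit structure of x ↦ 3x mod 29: 2 orbits of sizes [28, 1].
Σ(ℓ_i−1) = 29−2 = 27; sign = (−1)^27 = -1.

-1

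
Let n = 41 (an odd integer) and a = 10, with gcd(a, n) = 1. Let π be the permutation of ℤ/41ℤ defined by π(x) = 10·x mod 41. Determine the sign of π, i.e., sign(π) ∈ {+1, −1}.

Orbit of 18 under x↦10x: [18, 16, 37, 1, 10]… (length divides ord_41(10)).
Cycle lengths of π_10 on ℤ/41ℤ: [5, 5, 5, 5, 5, 5, 5, 5, 1]; 9 cycles in total.
sign(π) = (−1)^{n − #cycles} = (−1)^{41−9} = (−1)^32 = +1.
(10|41)_J = +1 (Zolotarev's lemma cross-check).

+1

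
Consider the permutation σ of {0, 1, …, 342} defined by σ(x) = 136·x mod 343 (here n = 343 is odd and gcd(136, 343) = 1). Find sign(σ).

Trace 296: π^k(296) = [296, 125, 193, 180, 127, 122, 128] for k=0..6.
Cycle type of π: 294 + 42 + 6 + 1; total 4 cycles.
n − c = 343 − 4 = 339; sign = (−1)^339 = -1.
(136|343)_J = -1 (Zolotarev's lemma cross-check).

-1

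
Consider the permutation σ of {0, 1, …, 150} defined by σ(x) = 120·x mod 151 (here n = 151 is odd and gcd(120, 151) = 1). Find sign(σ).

-1

Orbit of 1 under x↦120x: [1, 120, 55, 107, 5, 147, 124]… (length divides ord_151(120)).
The orbit structure of x ↦ 120x mod 151: 2 orbits of sizes [150, 1].
2 cycles on 151: each ℓ→(−1)^(ℓ−1), product (−1)^149 = -1.
Zolotarev: (120|151) = -1, matching the cycle-count sign.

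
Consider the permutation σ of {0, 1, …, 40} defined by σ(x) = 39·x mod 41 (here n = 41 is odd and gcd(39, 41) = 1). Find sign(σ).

+1

Orbit of 21 under x↦39x: [21, 40, 2, 37, 8, 25, 32]… (length divides ord_41(39)).
The orbit structure of x ↦ 39x mod 41: 3 orbits of sizes [20, 20, 1].
n − c = 41 − 3 = 38; sign = (−1)^38 = +1.
(39|41)_J = +1 (Zolotarev's lemma cross-check).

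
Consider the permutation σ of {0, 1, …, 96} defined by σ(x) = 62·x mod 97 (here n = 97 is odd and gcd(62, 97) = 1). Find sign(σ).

+1

Trace 61: π^k(61) = [61, 96, 35, 36, 1, 62] for k=0..5.
Cycle lengths of π_62 on ℤ/97ℤ: [6, 6, 6, 6, 6, 6, 6, 6, 6, 6, 6, 6, 6, 6, 6, 6, 1]; 17 cycles in total.
n − c = 97 − 17 = 80; sign = (−1)^80 = +1.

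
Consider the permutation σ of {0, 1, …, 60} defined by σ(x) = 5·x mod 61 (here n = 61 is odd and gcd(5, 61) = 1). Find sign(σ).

+1

Trace 19: π^k(19) = [19, 34, 48, 57, 41, 22, 49] for k=0..6.
Cycle lengths of π_5 on ℤ/61ℤ: [30, 30, 1]; 3 cycles in total.
3 cycles on 61: each ℓ→(−1)^(ℓ−1), product (−1)^58 = +1.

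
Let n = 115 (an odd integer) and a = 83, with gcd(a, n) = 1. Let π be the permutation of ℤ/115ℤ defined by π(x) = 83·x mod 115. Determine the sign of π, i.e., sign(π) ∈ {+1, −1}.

Orbit of 102 under x↦83x: [102, 71, 28, 24, 37, 81, 53]… (length divides ord_115(83)).
Decompose π into cycles: lengths [44, 44, 22, 4, 1] (5 cycles, including the fixed point 0).
sign(π) = (−1)^{n − #cycles} = (−1)^{115−5} = (−1)^110 = +1.

+1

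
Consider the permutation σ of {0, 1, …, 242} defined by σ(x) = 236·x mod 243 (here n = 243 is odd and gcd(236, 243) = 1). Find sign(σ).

Start at x=5: 5 → 208 → 2 → 229 → 98 → 43 → 185 → … (one orbit).
π_236 has 6 disjoint cycles with lengths [162, 54, 18, 6, 2, 1] on {0,…,242}.
n − c = 243 − 6 = 237; sign = (−1)^237 = -1.

-1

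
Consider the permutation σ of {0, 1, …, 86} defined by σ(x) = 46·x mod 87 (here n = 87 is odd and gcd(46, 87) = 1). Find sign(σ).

Start at x=46: 46 → 28 → 70 → 1 → 46 (one orbit).
Cycle lengths of π_46 on ℤ/87ℤ: [4, 4, 4, 4, 4, 4, 4, 4, 4, 4, 4, 4, 4, 4, 4, 4, 4, 4, 4, 4, 4, 1, 1, 1]; 24 cycles in total.
Σ(ℓ_i−1) = 87−24 = 63; sign = (−1)^63 = -1.
Zolotarev: (46|87) = -1, matching the cycle-count sign.

-1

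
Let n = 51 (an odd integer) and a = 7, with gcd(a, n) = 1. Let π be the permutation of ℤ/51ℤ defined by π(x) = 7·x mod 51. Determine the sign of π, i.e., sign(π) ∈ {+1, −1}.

-1

Trace 16: π^k(16) = [16, 10, 19, 31, 13, 40, 25] for k=0..6.
Cycle type of π: 16×3 + 1×3; total 6 cycles.
sign(π) = (−1)^{n − #cycles} = (−1)^{51−6} = (−1)^45 = -1.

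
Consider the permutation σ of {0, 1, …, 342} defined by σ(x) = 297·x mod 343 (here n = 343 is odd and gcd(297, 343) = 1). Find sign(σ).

Orbit of 303 under x↦297x: [303, 125, 81, 47, 239, 325, 142]… (length divides ord_343(297)).
The orbit structure of x ↦ 297x mod 343: 4 orbits of sizes [294, 42, 6, 1].
sign(π) = (−1)^{n − #cycles} = (−1)^{343−4} = (−1)^339 = -1.
Via Zolotarev, sign(π_{297}) = (297|343) = -1.

-1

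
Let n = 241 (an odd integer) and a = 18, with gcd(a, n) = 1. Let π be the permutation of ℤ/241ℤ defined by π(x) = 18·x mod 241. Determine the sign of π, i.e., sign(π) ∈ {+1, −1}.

+1

Start at x=27: 27 → 4 → 72 → 91 → 192 → 82 → 30 → … (one orbit).
π_18 has 3 disjoint cycles with lengths [120, 120, 1] on {0,…,240}.
Σ(ℓ_i−1) = 241−3 = 238; sign = (−1)^238 = +1.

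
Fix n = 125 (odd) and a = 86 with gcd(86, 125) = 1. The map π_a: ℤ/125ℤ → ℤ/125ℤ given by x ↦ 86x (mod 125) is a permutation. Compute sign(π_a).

Start at x=11: 11 → 71 → 106 → 116 → 101 → 61 → 121 → … (one orbit).
13 cycles of lengths [25, 25, 25, 25, 5, 5, 5, 5, 1, 1, 1, 1, 1].
125 − 13 = 112 transpositions; sign(π) = (−1)^112 = +1.

+1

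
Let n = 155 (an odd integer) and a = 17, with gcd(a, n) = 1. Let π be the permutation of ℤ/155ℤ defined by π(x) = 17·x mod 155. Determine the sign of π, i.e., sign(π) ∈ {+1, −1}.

Orbit of 43 under x↦17x: [43, 111, 27, 149, 53, 126, 127]… (length divides ord_155(17)).
Decompose π into cycles: lengths [60, 60, 30, 4, 1] (5 cycles, including the fixed point 0).
155 − 5 = 150 transpositions; sign(π) = (−1)^150 = +1.
The Jacobi symbol (17|155) = +1 (Zolotarev) agrees.

+1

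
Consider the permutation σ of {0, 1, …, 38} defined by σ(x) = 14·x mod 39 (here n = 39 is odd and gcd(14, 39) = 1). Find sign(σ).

-1

Orbit of 14 under x↦14x: [14, 1]… (length divides ord_39(14)).
The orbit structure of x ↦ 14x mod 39: 26 orbits of sizes [2, 2, 2, 2, 2, 2, 2, 2, 2, 2, 2, 2, 2, 1, 1, 1, 1, 1, 1, 1, 1, 1, 1, 1, 1, 1].
39 − 26 = 13 transpositions; sign(π) = (−1)^13 = -1.
(14|39)_J = -1 (Zolotarev's lemma cross-check).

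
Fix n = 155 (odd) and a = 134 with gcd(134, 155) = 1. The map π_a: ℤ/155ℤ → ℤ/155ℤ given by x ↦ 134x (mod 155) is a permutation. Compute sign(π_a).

+1

Trace 144: π^k(144) = [144, 76, 109, 36, 19, 66, 9] for k=0..6.
The orbit structure of x ↦ 134x mod 155: 9 orbits of sizes [30, 30, 30, 30, 15, 15, 2, 2, 1].
Σ(ℓ_i−1) = 155−9 = 146; sign = (−1)^146 = +1.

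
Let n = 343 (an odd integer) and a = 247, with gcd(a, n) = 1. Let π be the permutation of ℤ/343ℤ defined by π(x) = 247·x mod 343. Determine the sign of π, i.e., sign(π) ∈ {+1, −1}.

+1

Start at x=149: 149 → 102 → 155 → 212 → 228 → 64 → 30 → … (one orbit).
The orbit structure of x ↦ 247x mod 343: 7 orbits of sizes [147, 147, 21, 21, 3, 3, 1].
7 cycles on 343: each ℓ→(−1)^(ℓ−1), product (−1)^336 = +1.
Check: (247/343) = +1 by Zolotarev.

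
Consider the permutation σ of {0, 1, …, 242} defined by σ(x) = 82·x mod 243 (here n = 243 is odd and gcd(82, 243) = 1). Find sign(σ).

+1

Start at x=1: 1 → 82 → 163 → 1 (one orbit).
Decompose π into cycles: lengths [3, 3, 3, 3, 3, 3, 3, 3, 3, 3, 3, 3, 3, 3, 3, 3, 3, 3, 3, 3, 3, 3, 3, 3, 3, 3, 3, 3, 3, 3, 3, 3, 3, 3, 3, 3, 3, 3, 3, 3, 3, 3, 3, 3, 3, 3, 3, 3, 3, 3, 3, 3, 3, 3, 1, 1, 1, 1, 1, 1, 1, 1, 1, 1, 1, 1, 1, 1, 1, 1, 1, 1, 1, 1, 1, 1, 1, 1, 1, 1, 1, 1, 1, 1, 1, 1, 1, 1, 1, 1, 1, 1, 1, 1, 1, 1, 1, 1, 1, 1, 1, 1, 1, 1, 1, 1, 1, 1, 1, 1, 1, 1, 1, 1, 1, 1, 1, 1, 1, 1, 1, 1, 1, 1, 1, 1, 1, 1, 1, 1, 1, 1, 1, 1, 1] (135 cycles, including the fixed point 0).
135 cycles on 243: each ℓ→(−1)^(ℓ−1), product (−1)^108 = +1.
(82|243)_J = +1 (Zolotarev's lemma cross-check).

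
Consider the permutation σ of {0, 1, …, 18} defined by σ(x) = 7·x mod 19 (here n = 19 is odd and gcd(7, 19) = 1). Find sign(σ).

+1

Trace 7: π^k(7) = [7, 11, 1] for k=0..2.
The orbit structure of x ↦ 7x mod 19: 7 orbits of sizes [3, 3, 3, 3, 3, 3, 1].
With 7 cycles on 19 points, sign = (−1)^{19−7} = +1.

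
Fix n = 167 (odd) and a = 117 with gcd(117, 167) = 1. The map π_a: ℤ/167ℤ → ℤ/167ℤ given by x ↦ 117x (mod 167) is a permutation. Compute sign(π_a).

-1

Trace 120: π^k(120) = [120, 12, 68, 107, 161, 133, 30] for k=0..6.
2 cycles of lengths [166, 1].
n − c = 167 − 2 = 165; sign = (−1)^165 = -1.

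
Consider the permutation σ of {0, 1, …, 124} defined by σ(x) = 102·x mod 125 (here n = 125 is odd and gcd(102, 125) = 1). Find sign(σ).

Orbit of 86 under x↦102x: [86, 22, 119, 13, 76, 2, 79]… (length divides ord_125(102)).
Cycle lengths of π_102 on ℤ/125ℤ: [100, 20, 4, 1]; 4 cycles in total.
4 cycles on 125: each ℓ→(−1)^(ℓ−1), product (−1)^121 = -1.
(102|125)_J = -1 (Zolotarev's lemma cross-check).

-1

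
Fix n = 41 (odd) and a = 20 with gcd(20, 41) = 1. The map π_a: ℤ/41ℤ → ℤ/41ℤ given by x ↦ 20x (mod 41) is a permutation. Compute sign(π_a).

Orbit of 18 under x↦20x: [18, 32, 25, 8, 37, 2, 40]… (length divides ord_41(20)).
π_20 has 3 disjoint cycles with lengths [20, 20, 1] on {0,…,40}.
3 cycles on 41: each ℓ→(−1)^(ℓ−1), product (−1)^38 = +1.
(20|41)_J = +1 (Zolotarev's lemma cross-check).

+1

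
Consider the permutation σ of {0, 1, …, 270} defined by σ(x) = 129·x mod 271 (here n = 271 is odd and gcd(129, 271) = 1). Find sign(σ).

+1

Start at x=258: 258 → 220 → 196 → 81 → 151 → 238 → 79 → … (one orbit).
Cycle lengths of π_129 on ℤ/271ℤ: [135, 135, 1]; 3 cycles in total.
sign(π) = (−1)^{n − #cycles} = (−1)^{271−3} = (−1)^268 = +1.
(129|271)_J = +1 (Zolotarev's lemma cross-check).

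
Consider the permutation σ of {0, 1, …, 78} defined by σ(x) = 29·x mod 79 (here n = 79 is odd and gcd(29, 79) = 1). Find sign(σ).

-1

Start at x=13: 13 → 61 → 31 → 30 → 1 → 29 → 51 → … (one orbit).
π_29 has 2 disjoint cycles with lengths [78, 1] on {0,…,78}.
sign(π) = (−1)^{n − #cycles} = (−1)^{79−2} = (−1)^77 = -1.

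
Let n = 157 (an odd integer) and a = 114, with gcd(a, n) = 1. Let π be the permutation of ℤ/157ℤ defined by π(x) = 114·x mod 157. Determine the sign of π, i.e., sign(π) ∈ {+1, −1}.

-1

Orbit of 45 under x↦114x: [45, 106, 152, 58, 18, 11, 155]… (length divides ord_157(114)).
π_114 has 2 disjoint cycles with lengths [156, 1] on {0,…,156}.
sign(π) = (−1)^{n − #cycles} = (−1)^{157−2} = (−1)^155 = -1.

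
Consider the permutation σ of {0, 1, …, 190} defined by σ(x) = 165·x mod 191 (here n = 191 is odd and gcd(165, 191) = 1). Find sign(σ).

-1

Start at x=76: 76 → 125 → 188 → 78 → 73 → 12 → 70 → … (one orbit).
Cycle type of π: 190 + 1; total 2 cycles.
With 2 cycles on 191 points, sign = (−1)^{191−2} = -1.
Zolotarev: (165|191) = -1, matching the cycle-count sign.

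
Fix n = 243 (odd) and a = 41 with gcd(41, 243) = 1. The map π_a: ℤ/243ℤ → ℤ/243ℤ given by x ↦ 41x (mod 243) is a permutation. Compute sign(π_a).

Orbit of 103 under x↦41x: [103, 92, 127, 104, 133, 107, 13]… (length divides ord_243(41)).
6 cycles of lengths [162, 54, 18, 6, 2, 1].
With 6 cycles on 243 points, sign = (−1)^{243−6} = -1.

-1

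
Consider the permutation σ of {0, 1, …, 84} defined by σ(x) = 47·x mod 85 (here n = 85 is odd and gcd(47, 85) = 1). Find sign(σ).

Start at x=84: 84 → 38 → 1 → 47 → 84 (one orbit).
Cycle lengths of π_47 on ℤ/85ℤ: [4, 4, 4, 4, 4, 4, 4, 4, 4, 4, 4, 4, 4, 4, 4, 4, 4, 4, 4, 4, 4, 1]; 22 cycles in total.
Σ(ℓ_i−1) = 85−22 = 63; sign = (−1)^63 = -1.
(47|85)_J = -1 (Zolotarev's lemma cross-check).

-1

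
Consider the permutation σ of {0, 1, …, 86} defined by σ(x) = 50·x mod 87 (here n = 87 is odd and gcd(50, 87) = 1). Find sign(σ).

+1

Orbit of 16 under x↦50x: [16, 17, 67, 44, 25, 32, 34]… (length divides ord_87(50)).
Cycle type of π: 28×3 + 2 + 1; total 5 cycles.
With 5 cycles on 87 points, sign = (−1)^{87−5} = +1.
Zolotarev: (50|87) = +1, matching the cycle-count sign.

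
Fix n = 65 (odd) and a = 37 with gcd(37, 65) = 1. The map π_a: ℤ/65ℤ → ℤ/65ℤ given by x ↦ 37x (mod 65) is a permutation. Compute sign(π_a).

+1

Start at x=7: 7 → 64 → 28 → 61 → 47 → 49 → 58 → … (one orbit).
The orbit structure of x ↦ 37x mod 65: 7 orbits of sizes [12, 12, 12, 12, 12, 4, 1].
n − c = 65 − 7 = 58; sign = (−1)^58 = +1.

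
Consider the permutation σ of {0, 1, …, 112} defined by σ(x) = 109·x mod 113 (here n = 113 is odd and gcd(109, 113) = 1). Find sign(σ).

Trace 109: π^k(109) = [109, 16, 49, 30, 106, 28, 1] for k=0..6.
π_109 has 17 disjoint cycles with lengths [7, 7, 7, 7, 7, 7, 7, 7, 7, 7, 7, 7, 7, 7, 7, 7, 1] on {0,…,112}.
With 17 cycles on 113 points, sign = (−1)^{113−17} = +1.

+1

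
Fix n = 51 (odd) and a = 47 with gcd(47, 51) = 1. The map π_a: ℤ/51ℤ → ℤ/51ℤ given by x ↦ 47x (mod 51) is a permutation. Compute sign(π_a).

Orbit of 47 under x↦47x: [47, 16, 38, 1]… (length divides ord_51(47)).
Cycle type of π: 4×12 + 2 + 1; total 14 cycles.
sign(π) = (−1)^{n − #cycles} = (−1)^{51−14} = (−1)^37 = -1.
Via Zolotarev, sign(π_{47}) = (47|51) = -1.

-1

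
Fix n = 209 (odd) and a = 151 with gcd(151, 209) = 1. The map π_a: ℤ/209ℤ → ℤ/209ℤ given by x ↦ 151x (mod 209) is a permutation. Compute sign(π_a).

+1

Trace 115: π^k(115) = [115, 18, 1, 151, 20, 94, 191] for k=0..6.
Cycle type of π: 10×19 + 2×9 + 1; total 29 cycles.
sign(π) = (−1)^{n − #cycles} = (−1)^{209−29} = (−1)^180 = +1.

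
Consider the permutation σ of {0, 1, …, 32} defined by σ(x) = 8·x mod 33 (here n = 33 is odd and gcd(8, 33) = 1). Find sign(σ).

+1

Start at x=1: 1 → 8 → 31 → 17 → 4 → 32 → 25 → … (one orbit).
The orbit structure of x ↦ 8x mod 33: 5 orbits of sizes [10, 10, 10, 2, 1].
Σ(ℓ_i−1) = 33−5 = 28; sign = (−1)^28 = +1.
Zolotarev: (8|33) = +1, matching the cycle-count sign.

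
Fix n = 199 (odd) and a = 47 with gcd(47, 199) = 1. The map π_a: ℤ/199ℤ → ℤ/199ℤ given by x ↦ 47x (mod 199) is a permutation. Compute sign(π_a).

Start at x=124: 124 → 57 → 92 → 145 → 49 → 114 → 184 → … (one orbit).
Cycle type of π: 99×2 + 1; total 3 cycles.
3 cycles on 199: each ℓ→(−1)^(ℓ−1), product (−1)^196 = +1.

+1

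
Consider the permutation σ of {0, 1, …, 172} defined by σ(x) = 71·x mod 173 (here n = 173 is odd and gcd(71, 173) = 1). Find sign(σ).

Trace 66: π^k(66) = [66, 15, 27, 14, 129, 163, 155] for k=0..6.
Cycle lengths of π_71 on ℤ/173ℤ: [172, 1]; 2 cycles in total.
With 2 cycles on 173 points, sign = (−1)^{173−2} = -1.

-1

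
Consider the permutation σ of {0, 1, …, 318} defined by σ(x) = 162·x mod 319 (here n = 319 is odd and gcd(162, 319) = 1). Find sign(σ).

+1

Start at x=144: 144 → 41 → 262 → 17 → 202 → 186 → 146 → … (one orbit).
π_162 has 23 disjoint cycles with lengths [20, 20, 20, 20, 20, 20, 20, 20, 20, 20, 20, 20, 20, 20, 10, 4, 4, 4, 4, 4, 4, 4, 1] on {0,…,318}.
sign(π) = (−1)^{n − #cycles} = (−1)^{319−23} = (−1)^296 = +1.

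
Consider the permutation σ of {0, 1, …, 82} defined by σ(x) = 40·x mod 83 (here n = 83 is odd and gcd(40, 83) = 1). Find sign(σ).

Trace 29: π^k(29) = [29, 81, 3, 37, 69, 21, 10] for k=0..6.
3 cycles of lengths [41, 41, 1].
sign(π) = (−1)^{n − #cycles} = (−1)^{83−3} = (−1)^80 = +1.

+1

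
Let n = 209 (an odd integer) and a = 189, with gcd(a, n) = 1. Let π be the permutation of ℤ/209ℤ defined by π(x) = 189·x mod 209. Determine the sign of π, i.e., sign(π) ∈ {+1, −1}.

Orbit of 115 under x↦189x: [115, 208, 20, 18, 58, 94, 1]… (length divides ord_209(189)).
29 cycles of lengths [10, 10, 10, 10, 10, 10, 10, 10, 10, 10, 10, 10, 10, 10, 10, 10, 10, 10, 10, 2, 2, 2, 2, 2, 2, 2, 2, 2, 1].
Σ(ℓ_i−1) = 209−29 = 180; sign = (−1)^180 = +1.
Check: (189/209) = +1 by Zolotarev.

+1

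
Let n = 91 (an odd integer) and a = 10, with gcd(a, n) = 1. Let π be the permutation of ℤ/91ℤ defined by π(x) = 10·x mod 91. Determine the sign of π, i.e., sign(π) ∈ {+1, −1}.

-1

Trace 90: π^k(90) = [90, 81, 82, 1, 10, 9] for k=0..5.
Cycle lengths of π_10 on ℤ/91ℤ: [6, 6, 6, 6, 6, 6, 6, 6, 6, 6, 6, 6, 6, 6, 6, 1]; 16 cycles in total.
n − c = 91 − 16 = 75; sign = (−1)^75 = -1.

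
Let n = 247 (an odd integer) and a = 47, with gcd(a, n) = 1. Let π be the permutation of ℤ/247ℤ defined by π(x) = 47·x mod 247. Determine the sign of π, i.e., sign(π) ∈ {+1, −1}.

Start at x=99: 99 → 207 → 96 → 66 → 138 → 64 → 44 → … (one orbit).
Cycle lengths of π_47 on ℤ/247ℤ: [36, 36, 36, 36, 36, 36, 9, 9, 4, 4, 4, 1]; 12 cycles in total.
247 − 12 = 235 transpositions; sign(π) = (−1)^235 = -1.
Zolotarev: (47|247) = -1, matching the cycle-count sign.

-1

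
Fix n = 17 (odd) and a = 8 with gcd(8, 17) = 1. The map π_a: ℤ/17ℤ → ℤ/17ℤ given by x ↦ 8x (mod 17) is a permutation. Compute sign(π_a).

Trace 2: π^k(2) = [2, 16, 9, 4, 15, 1, 8] for k=0..6.
Cycle type of π: 8×2 + 1; total 3 cycles.
n − c = 17 − 3 = 14; sign = (−1)^14 = +1.

+1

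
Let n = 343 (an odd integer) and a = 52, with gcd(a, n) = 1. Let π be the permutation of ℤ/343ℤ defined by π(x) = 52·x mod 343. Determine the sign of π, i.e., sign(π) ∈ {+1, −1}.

Orbit of 200 under x↦52x: [200, 110, 232, 59, 324, 41, 74]… (length divides ord_343(52)).
Decompose π into cycles: lengths [294, 42, 6, 1] (4 cycles, including the fixed point 0).
Σ(ℓ_i−1) = 343−4 = 339; sign = (−1)^339 = -1.
Zolotarev: (52|343) = -1, matching the cycle-count sign.

-1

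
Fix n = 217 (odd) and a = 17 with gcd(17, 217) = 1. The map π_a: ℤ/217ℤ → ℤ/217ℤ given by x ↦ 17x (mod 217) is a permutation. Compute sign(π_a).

Trace 1: π^k(1) = [1, 17, 72, 139, 193, 26, 8] for k=0..6.
π_17 has 9 disjoint cycles with lengths [30, 30, 30, 30, 30, 30, 30, 6, 1] on {0,…,216}.
With 9 cycles on 217 points, sign = (−1)^{217−9} = +1.
The Jacobi symbol (17|217) = +1 (Zolotarev) agrees.

+1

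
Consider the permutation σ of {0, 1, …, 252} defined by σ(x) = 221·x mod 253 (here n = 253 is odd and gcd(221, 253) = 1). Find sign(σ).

Trace 177: π^k(177) = [177, 155, 100, 89, 188, 56, 232] for k=0..6.
Cycle type of π: 22×11 + 1×11; total 22 cycles.
n − c = 253 − 22 = 231; sign = (−1)^231 = -1.
(221|253)_J = -1 (Zolotarev's lemma cross-check).

-1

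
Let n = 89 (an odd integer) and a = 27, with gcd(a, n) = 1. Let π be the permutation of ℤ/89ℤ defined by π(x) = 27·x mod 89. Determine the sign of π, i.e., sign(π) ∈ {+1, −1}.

Start at x=22: 22 → 60 → 18 → 41 → 39 → 74 → 40 → … (one orbit).
Cycle lengths of π_27 on ℤ/89ℤ: [88, 1]; 2 cycles in total.
sign(π) = (−1)^{n − #cycles} = (−1)^{89−2} = (−1)^87 = -1.
Via Zolotarev, sign(π_{27}) = (27|89) = -1.

-1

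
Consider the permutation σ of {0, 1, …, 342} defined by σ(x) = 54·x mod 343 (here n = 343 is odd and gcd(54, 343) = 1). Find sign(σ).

Trace 9: π^k(9) = [9, 143, 176, 243, 88, 293, 44] for k=0..6.
Cycle lengths of π_54 on ℤ/343ℤ: [294, 42, 6, 1]; 4 cycles in total.
4 cycles on 343: each ℓ→(−1)^(ℓ−1), product (−1)^339 = -1.

-1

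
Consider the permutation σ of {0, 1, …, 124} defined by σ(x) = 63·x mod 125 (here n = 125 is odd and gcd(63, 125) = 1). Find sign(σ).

Trace 27: π^k(27) = [27, 76, 38, 19, 72, 36, 18] for k=0..6.
4 cycles of lengths [100, 20, 4, 1].
sign(π) = (−1)^{n − #cycles} = (−1)^{125−4} = (−1)^121 = -1.

-1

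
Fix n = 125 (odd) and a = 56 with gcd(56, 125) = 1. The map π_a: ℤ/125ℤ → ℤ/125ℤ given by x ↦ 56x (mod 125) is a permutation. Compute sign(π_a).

Trace 76: π^k(76) = [76, 6, 86, 66, 71, 101, 31] for k=0..6.
Cycle lengths of π_56 on ℤ/125ℤ: [25, 25, 25, 25, 5, 5, 5, 5, 1, 1, 1, 1, 1]; 13 cycles in total.
n − c = 125 − 13 = 112; sign = (−1)^112 = +1.
Via Zolotarev, sign(π_{56}) = (56|125) = +1.

+1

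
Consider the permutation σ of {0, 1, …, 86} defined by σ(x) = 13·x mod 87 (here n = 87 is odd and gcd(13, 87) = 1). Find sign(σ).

Trace 25: π^k(25) = [25, 64, 49, 28, 16, 34, 7] for k=0..6.
9 cycles of lengths [14, 14, 14, 14, 14, 14, 1, 1, 1].
9 cycles on 87: each ℓ→(−1)^(ℓ−1), product (−1)^78 = +1.
(13|87)_J = +1 (Zolotarev's lemma cross-check).

+1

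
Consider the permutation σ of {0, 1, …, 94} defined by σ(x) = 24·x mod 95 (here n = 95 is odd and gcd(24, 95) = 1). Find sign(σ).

Start at x=6: 6 → 49 → 36 → 9 → 26 → 54 → 61 → … (one orbit).
Cycle lengths of π_24 on ℤ/95ℤ: [18, 18, 18, 18, 9, 9, 2, 2, 1]; 9 cycles in total.
Σ(ℓ_i−1) = 95−9 = 86; sign = (−1)^86 = +1.
Check: (24/95) = +1 by Zolotarev.

+1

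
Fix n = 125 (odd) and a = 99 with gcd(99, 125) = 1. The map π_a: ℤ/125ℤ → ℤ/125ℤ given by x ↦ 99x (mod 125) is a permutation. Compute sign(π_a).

+1

Trace 26: π^k(26) = [26, 74, 76, 24, 1, 99, 51] for k=0..6.
π_99 has 23 disjoint cycles with lengths [10, 10, 10, 10, 10, 10, 10, 10, 10, 10, 2, 2, 2, 2, 2, 2, 2, 2, 2, 2, 2, 2, 1] on {0,…,124}.
125 − 23 = 102 transpositions; sign(π) = (−1)^102 = +1.
The Jacobi symbol (99|125) = +1 (Zolotarev) agrees.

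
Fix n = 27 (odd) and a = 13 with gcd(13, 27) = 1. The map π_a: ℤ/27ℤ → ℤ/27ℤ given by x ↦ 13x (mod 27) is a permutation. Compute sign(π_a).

+1

Orbit of 19 under x↦13x: [19, 4, 25, 1, 13, 7, 10]… (length divides ord_27(13)).
The orbit structure of x ↦ 13x mod 27: 7 orbits of sizes [9, 9, 3, 3, 1, 1, 1].
27 − 7 = 20 transpositions; sign(π) = (−1)^20 = +1.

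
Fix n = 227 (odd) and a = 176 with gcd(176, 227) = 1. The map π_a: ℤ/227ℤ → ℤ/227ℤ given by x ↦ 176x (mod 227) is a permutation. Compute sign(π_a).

+1

Start at x=78: 78 → 108 → 167 → 109 → 116 → 213 → 33 → … (one orbit).
Cycle lengths of π_176 on ℤ/227ℤ: [113, 113, 1]; 3 cycles in total.
3 cycles on 227: each ℓ→(−1)^(ℓ−1), product (−1)^224 = +1.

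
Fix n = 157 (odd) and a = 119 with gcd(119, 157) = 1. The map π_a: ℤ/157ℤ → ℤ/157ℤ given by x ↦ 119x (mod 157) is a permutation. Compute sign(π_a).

-1

Orbit of 4 under x↦119x: [4, 5, 124, 155, 76, 95, 1]… (length divides ord_157(119)).
Cycle type of π: 156 + 1; total 2 cycles.
157 − 2 = 155 transpositions; sign(π) = (−1)^155 = -1.
Zolotarev: (119|157) = -1, matching the cycle-count sign.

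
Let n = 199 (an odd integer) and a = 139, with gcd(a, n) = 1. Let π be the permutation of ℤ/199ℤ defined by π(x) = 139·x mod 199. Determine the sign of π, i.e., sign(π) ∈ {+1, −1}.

Trace 18: π^k(18) = [18, 114, 125, 62, 61, 121, 103] for k=0..6.
Cycle type of π: 11×18 + 1; total 19 cycles.
199 − 19 = 180 transpositions; sign(π) = (−1)^180 = +1.

+1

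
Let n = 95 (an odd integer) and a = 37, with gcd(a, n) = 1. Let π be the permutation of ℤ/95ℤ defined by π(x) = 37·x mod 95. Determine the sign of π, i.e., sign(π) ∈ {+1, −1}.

Orbit of 1 under x↦37x: [1, 37, 39, 18]… (length divides ord_95(37)).
29 cycles of lengths [4, 4, 4, 4, 4, 4, 4, 4, 4, 4, 4, 4, 4, 4, 4, 4, 4, 4, 4, 2, 2, 2, 2, 2, 2, 2, 2, 2, 1].
sign(π) = (−1)^{n − #cycles} = (−1)^{95−29} = (−1)^66 = +1.
(37|95)_J = +1 (Zolotarev's lemma cross-check).

+1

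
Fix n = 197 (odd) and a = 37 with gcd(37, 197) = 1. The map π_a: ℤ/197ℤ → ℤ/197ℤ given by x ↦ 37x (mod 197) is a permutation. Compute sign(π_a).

Orbit of 101 under x↦37x: [101, 191, 172, 60, 53, 188, 61]… (length divides ord_197(37)).
π_37 has 5 disjoint cycles with lengths [49, 49, 49, 49, 1] on {0,…,196}.
197 − 5 = 192 transpositions; sign(π) = (−1)^192 = +1.

+1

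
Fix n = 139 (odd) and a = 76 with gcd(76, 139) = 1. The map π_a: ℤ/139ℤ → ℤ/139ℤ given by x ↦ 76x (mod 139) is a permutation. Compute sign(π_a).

-1

Trace 48: π^k(48) = [48, 34, 82, 116, 59, 36, 95] for k=0..6.
Cycle type of π: 46×3 + 1; total 4 cycles.
n − c = 139 − 4 = 135; sign = (−1)^135 = -1.
(76|139)_J = -1 (Zolotarev's lemma cross-check).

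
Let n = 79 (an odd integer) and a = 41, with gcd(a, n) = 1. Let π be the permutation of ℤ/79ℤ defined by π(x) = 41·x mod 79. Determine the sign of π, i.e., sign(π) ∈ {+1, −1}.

-1

Start at x=14: 14 → 21 → 71 → 67 → 61 → 52 → 78 → … (one orbit).
Cycle type of π: 26×3 + 1; total 4 cycles.
With 4 cycles on 79 points, sign = (−1)^{79−4} = -1.
(41|79)_J = -1 (Zolotarev's lemma cross-check).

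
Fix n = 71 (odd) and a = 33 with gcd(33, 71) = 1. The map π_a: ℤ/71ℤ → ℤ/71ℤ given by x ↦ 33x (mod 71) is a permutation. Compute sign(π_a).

Orbit of 54 under x↦33x: [54, 7, 18, 26, 6, 56, 2]… (length divides ord_71(33)).
π_33 has 2 disjoint cycles with lengths [70, 1] on {0,…,70}.
Σ(ℓ_i−1) = 71−2 = 69; sign = (−1)^69 = -1.

-1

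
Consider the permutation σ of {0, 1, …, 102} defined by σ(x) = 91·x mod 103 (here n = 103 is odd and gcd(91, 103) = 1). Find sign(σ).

+1

Trace 98: π^k(98) = [98, 60, 1, 91, 41, 23, 33] for k=0..6.
The orbit structure of x ↦ 91x mod 103: 3 orbits of sizes [51, 51, 1].
103 − 3 = 100 transpositions; sign(π) = (−1)^100 = +1.
Via Zolotarev, sign(π_{91}) = (91|103) = +1.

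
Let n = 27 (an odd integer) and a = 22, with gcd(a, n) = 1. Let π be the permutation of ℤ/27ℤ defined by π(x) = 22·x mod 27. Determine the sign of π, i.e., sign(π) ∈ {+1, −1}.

+1

Orbit of 13 under x↦22x: [13, 16, 1, 22, 25, 10, 4]… (length divides ord_27(22)).
The orbit structure of x ↦ 22x mod 27: 7 orbits of sizes [9, 9, 3, 3, 1, 1, 1].
With 7 cycles on 27 points, sign = (−1)^{27−7} = +1.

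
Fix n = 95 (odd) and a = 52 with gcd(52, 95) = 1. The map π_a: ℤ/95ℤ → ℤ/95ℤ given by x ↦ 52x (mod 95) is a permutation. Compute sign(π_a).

+1

Start at x=9: 9 → 88 → 16 → 72 → 39 → 33 → 6 → … (one orbit).
The orbit structure of x ↦ 52x mod 95: 5 orbits of sizes [36, 36, 18, 4, 1].
With 5 cycles on 95 points, sign = (−1)^{95−5} = +1.
(52|95)_J = +1 (Zolotarev's lemma cross-check).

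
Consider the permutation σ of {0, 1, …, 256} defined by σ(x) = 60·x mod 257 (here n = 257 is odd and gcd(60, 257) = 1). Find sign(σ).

+1

Orbit of 15 under x↦60x: [15, 129, 30, 1, 60, 2, 120]… (length divides ord_257(60)).
Decompose π into cycles: lengths [32, 32, 32, 32, 32, 32, 32, 32, 1] (9 cycles, including the fixed point 0).
Σ(ℓ_i−1) = 257−9 = 248; sign = (−1)^248 = +1.
The Jacobi symbol (60|257) = +1 (Zolotarev) agrees.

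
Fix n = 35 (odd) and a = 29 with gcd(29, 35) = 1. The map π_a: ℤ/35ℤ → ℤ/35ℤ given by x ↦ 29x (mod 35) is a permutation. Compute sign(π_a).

Trace 29: π^k(29) = [29, 1] for k=0..1.
The orbit structure of x ↦ 29x mod 35: 21 orbits of sizes [2, 2, 2, 2, 2, 2, 2, 2, 2, 2, 2, 2, 2, 2, 1, 1, 1, 1, 1, 1, 1].
35 − 21 = 14 transpositions; sign(π) = (−1)^14 = +1.

+1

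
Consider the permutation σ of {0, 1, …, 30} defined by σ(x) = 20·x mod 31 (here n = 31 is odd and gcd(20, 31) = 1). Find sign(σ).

Orbit of 4 under x↦20x: [4, 18, 19, 8, 5, 7, 16]… (length divides ord_31(20)).
The orbit structure of x ↦ 20x mod 31: 3 orbits of sizes [15, 15, 1].
With 3 cycles on 31 points, sign = (−1)^{31−3} = +1.
The Jacobi symbol (20|31) = +1 (Zolotarev) agrees.

+1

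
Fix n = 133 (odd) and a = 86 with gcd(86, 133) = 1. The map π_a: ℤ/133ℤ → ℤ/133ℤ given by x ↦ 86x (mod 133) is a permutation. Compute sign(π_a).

-1

Trace 74: π^k(74) = [74, 113, 9, 109, 64, 51, 130] for k=0..6.
Cycle lengths of π_86 on ℤ/133ℤ: [18, 18, 18, 18, 18, 18, 18, 3, 3, 1]; 10 cycles in total.
With 10 cycles on 133 points, sign = (−1)^{133−10} = -1.
The Jacobi symbol (86|133) = -1 (Zolotarev) agrees.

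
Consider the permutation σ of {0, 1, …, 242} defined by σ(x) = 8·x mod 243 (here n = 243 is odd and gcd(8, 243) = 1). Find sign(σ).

Orbit of 215 under x↦8x: [215, 19, 152, 1, 8, 64, 26]… (length divides ord_243(8)).
14 cycles of lengths [54, 54, 54, 18, 18, 18, 6, 6, 6, 2, 2, 2, 2, 1].
n − c = 243 − 14 = 229; sign = (−1)^229 = -1.

-1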